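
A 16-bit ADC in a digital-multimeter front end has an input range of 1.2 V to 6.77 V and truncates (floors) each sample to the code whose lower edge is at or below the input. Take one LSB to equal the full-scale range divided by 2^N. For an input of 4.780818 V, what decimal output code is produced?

42131

The full-scale span is 6.77 − (1.2) = 5.57 V. LSB = 5.57 V / 2^16 ≈ 84.99 µV.
(V_in − V_min) × 2^16/range = (4.780818 − (1.2)) × 65536/5.57 = 42131.506.
Floor → code = 42131.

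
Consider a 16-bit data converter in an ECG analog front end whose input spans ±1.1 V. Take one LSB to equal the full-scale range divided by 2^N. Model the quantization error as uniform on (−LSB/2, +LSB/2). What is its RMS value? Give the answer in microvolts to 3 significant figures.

Span: 1.1 V − (-1.1 V) = 2.2 V.
LSB = 2.2 V ÷ 2^16 = 2.2/65536 V = 33.569 µV.
V_rms = LSB/√12 = 33.569 µV / √12 = 9.69 µV.

9.69 µV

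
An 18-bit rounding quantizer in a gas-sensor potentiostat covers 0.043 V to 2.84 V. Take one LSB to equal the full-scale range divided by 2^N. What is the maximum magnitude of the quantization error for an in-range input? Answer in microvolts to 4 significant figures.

5.335 µV

Range = 2.84 − (0.043) = 2.797 V.
LSB = 2.797 V ÷ 2^18 = 2.797/262144 V = 10.6697 µV.
|e|_max = LSB/2 = 5.335 µV.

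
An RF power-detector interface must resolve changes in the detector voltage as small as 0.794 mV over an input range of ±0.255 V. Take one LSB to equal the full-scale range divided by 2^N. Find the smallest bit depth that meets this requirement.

10 bits

Range = 0.255 − (-0.255) = 0.51 V.
0.51 V / 0.794 mV = 642.3. Since 2^9 = 512 and 2^10 = 1024, N = 10.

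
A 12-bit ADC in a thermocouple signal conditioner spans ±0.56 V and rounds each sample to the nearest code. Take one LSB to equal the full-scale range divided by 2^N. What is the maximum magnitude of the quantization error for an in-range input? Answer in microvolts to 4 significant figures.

Full-scale range = 0.56 V − (-0.56 V) = 1.12 V.
One LSB is 1.12 V / 4096 = 273.438 µV.
|e|_max = LSB/2 = 136.7 µV.

136.7 µV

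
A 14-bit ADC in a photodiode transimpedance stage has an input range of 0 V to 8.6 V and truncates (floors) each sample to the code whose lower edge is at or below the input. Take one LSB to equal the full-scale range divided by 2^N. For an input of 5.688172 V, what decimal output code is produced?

Full-scale range = 8.6 V. LSB = 8.6 V / 2^14 ≈ 0.5249 mV.
V_in − V_min = 5.688172 − (0) = 5.688172 V.
Divide by LSB: 5.688172 × 16384/8.6 = 10836.6291.
Truncating gives code 10836.

10836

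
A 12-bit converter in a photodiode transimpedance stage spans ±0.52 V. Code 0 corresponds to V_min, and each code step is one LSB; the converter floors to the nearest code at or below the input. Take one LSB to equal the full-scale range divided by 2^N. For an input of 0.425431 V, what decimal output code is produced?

Span: 0.52 V − (-0.52 V) = 1.04 V. LSB = 1.04 V / 2^12 ≈ 253.9 µV.
(V_in − V_min) × 2^12/range = (0.425431 − (-0.52)) × 4096/1.04 = 3723.544.
Floor → code = 3723.

3723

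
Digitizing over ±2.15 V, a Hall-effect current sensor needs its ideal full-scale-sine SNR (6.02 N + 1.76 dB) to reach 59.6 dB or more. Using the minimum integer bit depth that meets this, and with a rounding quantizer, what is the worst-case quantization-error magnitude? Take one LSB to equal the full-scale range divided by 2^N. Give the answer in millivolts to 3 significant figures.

2.10 mV

Span: 2.15 V − (-2.15 V) = 4.3 V.
N ≥ (59.6 − 1.76)/6.02 = 9.608 → N_min = 10.
LSB = 4.3 V / 2^10 = 4.1992 mV.
Half an LSB is 2.10 mV.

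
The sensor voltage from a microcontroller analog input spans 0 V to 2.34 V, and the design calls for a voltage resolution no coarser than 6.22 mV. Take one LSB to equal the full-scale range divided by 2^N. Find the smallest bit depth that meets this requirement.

9 bits

Range is 2.34 V.
Required number of levels: 2.34/6.22 mV = 376.21; smallest N with 2^N ≥ that is 9.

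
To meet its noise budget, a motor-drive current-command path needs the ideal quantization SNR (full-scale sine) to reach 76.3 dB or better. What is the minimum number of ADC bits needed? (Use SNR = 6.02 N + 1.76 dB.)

13 bits

Solving 6.02 N ≥ 76.3 − 1.76: N ≥ 12.382. Round up → N = 13.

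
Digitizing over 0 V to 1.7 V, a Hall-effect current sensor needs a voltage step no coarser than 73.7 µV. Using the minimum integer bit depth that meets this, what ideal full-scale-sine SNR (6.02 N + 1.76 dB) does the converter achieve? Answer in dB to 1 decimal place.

92.1 dB

Full-scale range = 1.7 V.
Need 2^N ≥ 1.7 V / 73.7 µV = 23070 → N_min = 15.
6.02(15) + 1.76 = 92.06 dB.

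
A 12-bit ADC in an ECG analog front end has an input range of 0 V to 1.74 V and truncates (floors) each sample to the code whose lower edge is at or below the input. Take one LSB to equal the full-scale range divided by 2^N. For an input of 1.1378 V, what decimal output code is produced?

2678

Span = 1.74 V. LSB = 1.74 V / 2^12 ≈ 424.8 µV.
V_in − V_min = 1.1378 − (0) = 1.1378 V.
Divide by LSB: 1.1378 × 4096/1.74 = 2678.4074.
Truncating gives code 2678.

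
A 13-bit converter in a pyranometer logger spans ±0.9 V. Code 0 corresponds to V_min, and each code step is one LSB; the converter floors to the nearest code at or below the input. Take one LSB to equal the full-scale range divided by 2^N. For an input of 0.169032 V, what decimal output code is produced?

4865

Range = 0.9 − (-0.9) = 1.8 V. LSB = 1.8 V / 2^13 ≈ 219.7 µV.
code = ⌊(V_in − V_min)/LSB⌋ = ⌊(V_in − V_min) × 2^13 / range⌋
     = ⌊(0.169032 − (-0.9)) × 8192 / 1.8⌋ = ⌊1.069032 × 8192/1.8⌋
     = ⌊4865.283⌋ = 4865.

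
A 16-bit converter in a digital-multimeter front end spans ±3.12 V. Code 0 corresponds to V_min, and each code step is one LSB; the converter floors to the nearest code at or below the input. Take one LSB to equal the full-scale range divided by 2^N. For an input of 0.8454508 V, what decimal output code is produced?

Range = 3.12 − (-3.12) = 6.24 V. LSB = 6.24 V / 2^16 ≈ 95.21 µV.
V_in − V_min = 0.8454508 − (-3.12) = 3.9654508 V.
Divide by LSB: 3.9654508 × 65536/6.24 = 41647.4012.
Truncating gives code 41647.

41647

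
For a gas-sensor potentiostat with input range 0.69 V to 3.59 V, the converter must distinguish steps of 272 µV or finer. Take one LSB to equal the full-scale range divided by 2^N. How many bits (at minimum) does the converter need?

14 bits

Full-scale range = 3.59 V − (0.69 V) = 2.9 V.
Levels needed ≥ 2.9/272 µV = 10660. 2^14 = 16384 suffices, so N_min = 14.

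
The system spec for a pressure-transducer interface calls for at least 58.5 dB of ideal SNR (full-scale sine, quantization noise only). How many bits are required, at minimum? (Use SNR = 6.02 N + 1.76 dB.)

10 bits

6.02 N + 1.76 ≥ 58.5 gives N ≥ 9.425, so the minimum integer is 10.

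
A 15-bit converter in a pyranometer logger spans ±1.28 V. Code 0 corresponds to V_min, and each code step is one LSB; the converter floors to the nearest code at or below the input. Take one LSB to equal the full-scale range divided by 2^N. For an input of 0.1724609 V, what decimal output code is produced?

Span: 1.28 V − (-1.28 V) = 2.56 V. LSB = 2.56 V / 2^15 ≈ 78.12 µV.
code = ⌊(V_in − V_min)/LSB⌋ = ⌊(V_in − V_min) × 2^15 / range⌋
     = ⌊(0.1724609 − (-1.28)) × 32768 / 2.56⌋ = ⌊1.4524609 × 32768/2.56⌋
     = ⌊18591.500⌋ = 18591.

18591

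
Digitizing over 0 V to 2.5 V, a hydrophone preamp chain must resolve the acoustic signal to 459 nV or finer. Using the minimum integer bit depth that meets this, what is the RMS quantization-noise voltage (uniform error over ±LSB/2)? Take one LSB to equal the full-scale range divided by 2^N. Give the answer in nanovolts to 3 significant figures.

Range is 2.5 V.
2.5 V / 459 nV = 5.447e6. Since 2^22 = 4194304 and 2^23 = 8388608, N = 23.
LSB = 2.5 V / 2^23 = 298.02 nV.
RMS noise = LSB/√12 = 86.0 nV.

86.0 nV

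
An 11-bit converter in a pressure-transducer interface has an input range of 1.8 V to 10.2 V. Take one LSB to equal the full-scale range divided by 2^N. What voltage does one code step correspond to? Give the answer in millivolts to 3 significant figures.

4.10 mV

The full-scale span is 10.2 − (1.8) = 8.4 V.
Number of codes = 2^11 = 2048.
One LSB is 8.4 V / 2048 = 4.10 mV.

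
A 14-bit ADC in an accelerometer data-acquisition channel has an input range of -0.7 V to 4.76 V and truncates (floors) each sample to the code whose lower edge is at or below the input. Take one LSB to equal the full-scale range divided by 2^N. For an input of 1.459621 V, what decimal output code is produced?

Full-scale range = 4.76 V − (-0.7 V) = 5.46 V. LSB = 5.46 V / 2^14 ≈ 333.3 µV.
(V_in − V_min) × 2^14/range = (1.459621 − (-0.7)) × 16384/5.46 = 6480.445.
Floor → code = 6480.

6480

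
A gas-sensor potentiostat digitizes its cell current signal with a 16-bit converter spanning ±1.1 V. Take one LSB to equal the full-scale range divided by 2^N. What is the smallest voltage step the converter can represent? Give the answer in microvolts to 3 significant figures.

33.6 µV

Full-scale range = 1.1 V − (-1.1 V) = 2.2 V.
Number of codes = 2^16 = 65536.
LSB = 2.2 V ÷ 2^16 = 2.2/65536 V = 33.6 µV.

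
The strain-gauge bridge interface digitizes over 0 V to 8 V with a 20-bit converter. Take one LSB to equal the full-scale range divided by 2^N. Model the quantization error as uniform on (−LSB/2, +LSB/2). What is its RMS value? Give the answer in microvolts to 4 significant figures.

2.202 µV

V_FS = 8 V.
Step size = 8/1048576 V = 7.62939 µV.
V_rms = LSB/√12 = 7.62939 µV / √12 = 2.202 µV.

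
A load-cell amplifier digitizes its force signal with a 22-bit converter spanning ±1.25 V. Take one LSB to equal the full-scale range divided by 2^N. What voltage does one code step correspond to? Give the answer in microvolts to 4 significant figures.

0.5960 µV

Range = 1.25 − (-1.25) = 2.5 V.
2^22 = 4194304 levels.
LSB = 2.5 V / 2^22 = 0.5960 µV.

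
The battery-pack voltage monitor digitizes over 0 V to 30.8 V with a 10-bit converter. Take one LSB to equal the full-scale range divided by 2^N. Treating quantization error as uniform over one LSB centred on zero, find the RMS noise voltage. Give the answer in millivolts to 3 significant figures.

Full-scale range = 30.8 V.
LSB = 30.8 V / 2^10 = 30.078 mV.
RMS of a uniform error over width LSB is LSB/√12 = 8.68 mV.

8.68 mV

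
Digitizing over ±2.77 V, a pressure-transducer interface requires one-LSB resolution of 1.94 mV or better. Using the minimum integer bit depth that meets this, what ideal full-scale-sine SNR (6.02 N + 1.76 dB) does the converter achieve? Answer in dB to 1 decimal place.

Range = 2.77 − (-2.77) = 5.54 V.
Need 2^N ≥ 5.54 V / 1.94 mV = 2856 → N_min = 12.
Ideal SNR at N = 12: 6.02·12 + 1.76 = 74.0 dB.

74.0 dB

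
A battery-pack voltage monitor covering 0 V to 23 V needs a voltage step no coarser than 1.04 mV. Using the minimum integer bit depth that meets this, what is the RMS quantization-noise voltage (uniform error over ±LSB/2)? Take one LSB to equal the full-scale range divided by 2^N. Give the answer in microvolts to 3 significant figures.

Range is 23 V.
Levels needed ≥ 23/1.04 mV = 22120. 2^15 = 32768 suffices, so N_min = 15.
LSB = 23 V / 2^15 = 0.70190 mV.
V_rms = LSB/√12 = 203 µV.

203 µV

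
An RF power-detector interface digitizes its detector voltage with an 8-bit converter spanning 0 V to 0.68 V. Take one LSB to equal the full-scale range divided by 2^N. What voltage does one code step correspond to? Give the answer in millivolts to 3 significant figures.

V_FS = 0.68 V.
Number of codes = 2^8 = 256.
LSB = 0.68 V ÷ 2^8 = 0.68/256 V = 2.66 mV.

2.66 mV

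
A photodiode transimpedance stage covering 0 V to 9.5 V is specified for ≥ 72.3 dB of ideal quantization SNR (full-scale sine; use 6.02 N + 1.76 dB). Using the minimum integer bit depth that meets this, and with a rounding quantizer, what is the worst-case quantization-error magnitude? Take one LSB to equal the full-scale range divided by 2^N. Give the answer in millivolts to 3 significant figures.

Range is 9.5 V.
6.02 N + 1.76 ≥ 72.3 gives N ≥ 11.718, so the minimum integer is 12.
One LSB is 9.5 V / 4096 = 2.3193 mV.
Half an LSB is 1.16 mV.

1.16 mV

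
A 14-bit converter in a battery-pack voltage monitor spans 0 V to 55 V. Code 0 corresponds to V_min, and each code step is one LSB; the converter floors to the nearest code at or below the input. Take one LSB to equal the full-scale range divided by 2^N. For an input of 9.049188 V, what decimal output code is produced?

Full-scale range = 55 V. LSB = 55 V / 2^14 ≈ 3.357 mV.
code = ⌊(V_in − V_min)/LSB⌋ = ⌊(V_in − V_min) × 2^14 / range⌋
     = ⌊(9.049188 − (0)) × 16384 / 55⌋ = ⌊9.049188 × 16384/55⌋
     = ⌊2695.671⌋ = 2695.

2695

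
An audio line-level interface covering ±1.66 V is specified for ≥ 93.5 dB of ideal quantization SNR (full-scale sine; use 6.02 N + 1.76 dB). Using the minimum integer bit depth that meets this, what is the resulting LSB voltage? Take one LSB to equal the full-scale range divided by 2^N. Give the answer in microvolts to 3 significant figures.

50.7 µV

Span: 1.66 V − (-1.66 V) = 3.32 V.
Solving 6.02 N ≥ 93.5 − 1.76: N ≥ 15.239. Round up → N = 16.
LSB = 3.32 V / 2^16 = 50.7 µV.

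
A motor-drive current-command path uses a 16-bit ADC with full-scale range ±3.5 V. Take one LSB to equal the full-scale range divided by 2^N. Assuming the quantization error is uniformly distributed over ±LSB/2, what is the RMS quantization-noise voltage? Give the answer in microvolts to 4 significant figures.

Span: 3.5 V − (-3.5 V) = 7 V.
Step size = 7/65536 V = 106.812 µV.
σ_q = LSB/√12 = 106.812 µV/3.4641 = 30.83 µV.

30.83 µV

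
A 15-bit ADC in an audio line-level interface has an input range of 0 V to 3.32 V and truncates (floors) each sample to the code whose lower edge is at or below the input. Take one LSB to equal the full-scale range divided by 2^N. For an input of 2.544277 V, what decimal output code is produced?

25111

Range is 3.32 V. LSB = 3.32 V / 2^15 ≈ 101.3 µV.
code = ⌊(V_in − V_min)/LSB⌋ = ⌊(V_in − V_min) × 2^15 / range⌋
     = ⌊(2.544277 − (0)) × 32768 / 3.32⌋ = ⌊2.544277 × 32768/3.32⌋
     = ⌊25111.707⌋ = 25111.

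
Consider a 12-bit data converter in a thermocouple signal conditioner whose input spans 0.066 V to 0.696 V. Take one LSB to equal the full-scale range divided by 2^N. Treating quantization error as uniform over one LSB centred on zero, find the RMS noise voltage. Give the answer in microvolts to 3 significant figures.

Span: 0.696 V − (0.066 V) = 0.63 V.
Step size = 0.63/4096 V = 153.81 µV.
σ_q = LSB/√12 = 153.81 µV/3.4641 = 44.4 µV.

44.4 µV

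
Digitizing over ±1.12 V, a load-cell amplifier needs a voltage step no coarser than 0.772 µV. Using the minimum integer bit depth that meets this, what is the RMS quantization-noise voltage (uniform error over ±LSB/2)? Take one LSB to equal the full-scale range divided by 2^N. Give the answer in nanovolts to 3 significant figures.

Full-scale range = 1.12 V − (-1.12 V) = 2.24 V.
Required number of levels: 2.24/0.772 µV = 2.9016e6; smallest N with 2^N ≥ that is 22.
One LSB is 2.24 V / 4194304 = 0.53406 µV.
σ_q = LSB/√12 = 0.53406 µV/3.4641 = 154 nV.

154 nV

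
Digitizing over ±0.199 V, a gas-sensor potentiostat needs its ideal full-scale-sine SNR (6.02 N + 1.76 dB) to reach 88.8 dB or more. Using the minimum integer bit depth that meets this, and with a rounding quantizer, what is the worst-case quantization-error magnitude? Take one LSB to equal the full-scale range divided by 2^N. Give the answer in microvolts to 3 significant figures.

6.07 µV

Span: 0.199 V − (-0.199 V) = 0.398 V.
N ≥ (88.8 − 1.76)/6.02 = 14.458 → N_min = 15.
Step size = 0.398/32768 V = 12.146 µV.
Max error for round-to-nearest is LSB/2 = 6.07 µV.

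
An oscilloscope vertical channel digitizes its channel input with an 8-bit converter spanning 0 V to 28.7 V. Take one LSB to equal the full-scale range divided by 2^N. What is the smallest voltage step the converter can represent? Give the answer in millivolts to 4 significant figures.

V_FS = 28.7 V.
Number of codes = 2^8 = 256.
One LSB is 28.7 V / 256 = 112.1 mV.

112.1 mV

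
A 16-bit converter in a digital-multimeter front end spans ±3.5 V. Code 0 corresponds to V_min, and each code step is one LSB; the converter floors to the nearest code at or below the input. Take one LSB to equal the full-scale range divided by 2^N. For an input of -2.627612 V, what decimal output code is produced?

8167

Range = 3.5 − (-3.5) = 7 V. LSB = 7 V / 2^16 ≈ 106.8 µV.
(V_in − V_min) × 2^16/range = (-2.627612 − (-3.5)) × 65536/7 = 8167.546.
Floor → code = 8167.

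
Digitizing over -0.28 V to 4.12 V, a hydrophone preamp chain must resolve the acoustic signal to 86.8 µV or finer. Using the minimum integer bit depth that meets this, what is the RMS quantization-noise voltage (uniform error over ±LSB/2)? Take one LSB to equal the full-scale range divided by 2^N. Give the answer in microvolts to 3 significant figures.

19.4 µV

Span: 4.12 V − (-0.28 V) = 4.4 V.
Need 2^N ≥ 4.4 V / 86.8 µV = 50690 → N_min = 16.
LSB = 4.4 V / 2^16 = 67.139 µV.
V_rms = LSB/√12 = 19.4 µV.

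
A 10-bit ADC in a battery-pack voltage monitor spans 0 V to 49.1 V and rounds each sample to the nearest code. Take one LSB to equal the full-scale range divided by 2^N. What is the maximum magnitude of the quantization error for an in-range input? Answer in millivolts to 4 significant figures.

Span = 49.1 V.
One LSB is 49.1 V / 1024 = 47.9492 mV.
|e|_max = LSB/2 = 23.97 mV.

23.97 mV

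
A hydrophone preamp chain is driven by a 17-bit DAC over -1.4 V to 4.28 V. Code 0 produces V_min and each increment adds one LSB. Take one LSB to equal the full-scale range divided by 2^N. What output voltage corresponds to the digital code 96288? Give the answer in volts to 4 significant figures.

Full-scale range = 4.28 V − (-1.4 V) = 5.68 V. LSB = 5.68 V / 2^17.
Output = V_min + (96288/131072) × range = -1.4 + 0.734619 × 5.68 V
      = -1.4 + 4.17264 = 2.77264 V.

2.773 V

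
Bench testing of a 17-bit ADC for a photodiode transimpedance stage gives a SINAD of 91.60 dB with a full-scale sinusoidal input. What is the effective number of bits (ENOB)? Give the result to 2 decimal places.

14.92 bits

ENOB = (91.60 − 1.76)/6.02 = 14.9236 bits.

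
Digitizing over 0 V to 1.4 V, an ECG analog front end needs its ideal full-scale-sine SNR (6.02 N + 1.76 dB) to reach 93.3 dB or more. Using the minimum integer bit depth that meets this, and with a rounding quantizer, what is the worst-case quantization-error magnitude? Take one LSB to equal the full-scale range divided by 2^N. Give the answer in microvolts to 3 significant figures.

Range is 1.4 V.
N ≥ (93.3 − 1.76)/6.02 = 15.206 → N_min = 16.
LSB = 1.4 V / 2^16 = 21.362 µV.
Half an LSB is 10.7 µV.

10.7 µV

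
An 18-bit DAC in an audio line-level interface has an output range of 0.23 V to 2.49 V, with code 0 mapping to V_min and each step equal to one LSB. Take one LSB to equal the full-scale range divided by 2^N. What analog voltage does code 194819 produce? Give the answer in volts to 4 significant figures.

The full-scale span is 2.49 − (0.23) = 2.26 V. LSB = 2.26 V / 2^18.
V_out = V_min + code × LSB = 0.23 V + 194819 × 2.26 V / 262144
      = 0.23 V + 1.67958 V = 1.90958 V.

1.910 V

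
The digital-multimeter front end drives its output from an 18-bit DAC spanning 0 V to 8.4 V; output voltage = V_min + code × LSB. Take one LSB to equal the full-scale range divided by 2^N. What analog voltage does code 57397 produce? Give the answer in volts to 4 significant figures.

V_FS = 8.4 V. LSB = 8.4 V / 2^18.
V_out = 0 + 57397 × (8.4/262144) V
      = 0 + 1.83920 = 1.83920 V.

1.839 V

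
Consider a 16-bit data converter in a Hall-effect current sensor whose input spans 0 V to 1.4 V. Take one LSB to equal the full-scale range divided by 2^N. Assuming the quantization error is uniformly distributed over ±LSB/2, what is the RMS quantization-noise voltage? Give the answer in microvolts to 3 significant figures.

6.17 µV

Span = 1.4 V.
LSB = 1.4 V ÷ 2^16 = 1.4/65536 V = 21.362 µV.
RMS of a uniform error over width LSB is LSB/√12 = 6.17 µV.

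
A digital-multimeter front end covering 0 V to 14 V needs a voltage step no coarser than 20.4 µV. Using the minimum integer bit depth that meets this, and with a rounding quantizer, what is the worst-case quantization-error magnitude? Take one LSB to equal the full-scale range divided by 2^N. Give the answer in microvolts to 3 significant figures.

Span = 14 V.
Need 2^N ≥ 14 V / 20.4 µV = 686300 → N_min = 20.
LSB = 14 V ÷ 2^20 = 14/1048576 V = 13.351 µV.
Max error for round-to-nearest is LSB/2 = 6.68 µV.

6.68 µV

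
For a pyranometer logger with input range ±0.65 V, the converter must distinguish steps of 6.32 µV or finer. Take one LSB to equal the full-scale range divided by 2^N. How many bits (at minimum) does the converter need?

Span: 0.65 V − (-0.65 V) = 1.3 V.
Need 2^N ≥ 1.3 V / 6.32 µV = 205700 → N_min = 18.

18 bits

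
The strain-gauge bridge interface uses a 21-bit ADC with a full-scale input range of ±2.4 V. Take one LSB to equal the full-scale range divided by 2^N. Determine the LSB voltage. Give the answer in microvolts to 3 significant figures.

2.29 µV

Full-scale range = 2.4 V − (-2.4 V) = 4.8 V.
Number of codes = 2^21 = 2097152.
LSB = 4.8 V / 2^21 = 2.29 µV.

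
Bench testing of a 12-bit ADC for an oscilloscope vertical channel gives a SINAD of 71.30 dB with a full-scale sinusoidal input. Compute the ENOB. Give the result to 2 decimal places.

ENOB = (71.30 − 1.76)/6.02 = 11.5515 bits.

11.55 bits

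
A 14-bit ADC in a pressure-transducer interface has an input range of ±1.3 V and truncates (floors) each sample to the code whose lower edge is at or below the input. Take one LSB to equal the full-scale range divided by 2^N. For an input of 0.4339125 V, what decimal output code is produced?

Range = 1.3 − (-1.3) = 2.6 V. LSB = 2.6 V / 2^14 ≈ 158.7 µV.
code = ⌊(V_in − V_min)/LSB⌋ = ⌊(V_in − V_min) × 2^14 / range⌋
     = ⌊(0.4339125 − (-1.3)) × 16384 / 2.6⌋ = ⌊1.7339125 × 16384/2.6⌋
     = ⌊10926.316⌋ = 10926.

10926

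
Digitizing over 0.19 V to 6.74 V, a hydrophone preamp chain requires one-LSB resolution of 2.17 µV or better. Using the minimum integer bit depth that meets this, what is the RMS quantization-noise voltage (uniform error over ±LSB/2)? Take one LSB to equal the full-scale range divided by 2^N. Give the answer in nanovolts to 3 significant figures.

451 nV

The full-scale span is 6.74 − (0.19) = 6.55 V.
Need 2^N ≥ 6.55 V / 2.17 µV = 3.018e6 → N_min = 22.
One LSB is 6.55 V / 4194304 = 1.5616 µV.
RMS noise = LSB/√12 = 451 nV.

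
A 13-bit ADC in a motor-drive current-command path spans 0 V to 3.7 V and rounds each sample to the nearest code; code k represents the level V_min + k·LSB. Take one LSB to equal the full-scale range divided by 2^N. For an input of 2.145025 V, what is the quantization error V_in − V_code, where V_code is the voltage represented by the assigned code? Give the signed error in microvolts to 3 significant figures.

+90.9 µV

V_FS = 3.7 V. LSB = 3.7 V / 2^13 ≈ 451.7 µV.
(V_in − V_min)/LSB = (2.145025 − (0)) × 8192/3.7 = 4749.2013 → nearest code k = 4749.
V_code = 0 + (4749/8192) × 3.7 = 2.144934082 V.
e = 2.145025 − (2.144934082) = +90.9 µV.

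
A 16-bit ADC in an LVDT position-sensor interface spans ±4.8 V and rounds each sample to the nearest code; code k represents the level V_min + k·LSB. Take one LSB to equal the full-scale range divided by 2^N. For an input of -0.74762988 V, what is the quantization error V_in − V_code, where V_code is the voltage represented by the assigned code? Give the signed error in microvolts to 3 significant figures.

Range = 4.8 − (-4.8) = 9.6 V. LSB = 9.6 V / 2^16 ≈ 146.5 µV.
(-0.74762988 − (-4.8)) / LSB = 4.05237012 × 65536/9.6 = 27664.1800. Nearest integer: k = 27664.
Reconstructed level: -4.8 + 27664 × 9.6/65536 V = -0.74765625000 V.
e = -0.74762988 − (-0.74765625000) = +26.4 µV.

+26.4 µV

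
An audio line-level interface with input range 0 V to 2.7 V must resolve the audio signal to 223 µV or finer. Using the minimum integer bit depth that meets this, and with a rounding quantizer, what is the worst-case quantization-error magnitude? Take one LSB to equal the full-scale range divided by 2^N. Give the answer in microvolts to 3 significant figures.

82.4 µV

V_FS = 2.7 V.
Levels needed ≥ 2.7/223 µV = 12110. 2^14 = 16384 suffices, so N_min = 14.
LSB = 2.7 V ÷ 2^14 = 2.7/16384 V = 164.79 µV.
Half an LSB is 82.4 µV.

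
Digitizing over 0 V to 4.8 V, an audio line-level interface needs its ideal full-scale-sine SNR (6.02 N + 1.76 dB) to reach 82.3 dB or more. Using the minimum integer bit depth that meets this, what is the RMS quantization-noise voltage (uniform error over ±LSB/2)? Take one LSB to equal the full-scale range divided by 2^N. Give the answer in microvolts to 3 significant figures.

V_FS = 4.8 V.
Solving 6.02 N ≥ 82.3 − 1.76: N ≥ 13.379. Round up → N = 14.
Step size = 4.8/16384 V = 292.97 µV.
V_rms = LSB/√12 = 84.6 µV.

84.6 µV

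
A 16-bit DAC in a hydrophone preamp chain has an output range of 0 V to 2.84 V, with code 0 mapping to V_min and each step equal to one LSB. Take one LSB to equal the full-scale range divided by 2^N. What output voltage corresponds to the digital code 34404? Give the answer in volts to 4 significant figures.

Span = 2.84 V. LSB = 2.84 V / 2^16.
V_out = 0 + 34404 × (2.84/65536) V
      = 0 V + 1.49090 V = 1.49090 V.

1.491 V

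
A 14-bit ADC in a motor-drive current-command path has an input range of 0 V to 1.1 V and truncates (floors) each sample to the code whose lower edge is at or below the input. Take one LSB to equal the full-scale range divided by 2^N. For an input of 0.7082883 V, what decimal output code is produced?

V_FS = 1.1 V. LSB = 1.1 V / 2^14 ≈ 67.14 µV.
(V_in − V_min) × 2^14/range = (0.7082883 − (0)) × 16384/1.1 = 10549.632.
Floor → code = 10549.

10549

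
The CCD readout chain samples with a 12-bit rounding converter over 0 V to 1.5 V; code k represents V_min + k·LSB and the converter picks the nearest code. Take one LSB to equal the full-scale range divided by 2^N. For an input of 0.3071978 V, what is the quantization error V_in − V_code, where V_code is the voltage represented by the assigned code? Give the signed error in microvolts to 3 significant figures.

Full-scale range = 1.5 V. LSB = 1.5 V / 2^12 ≈ 366.2 µV.
Position in LSBs: (0.3071978 − (0)) × 4096/1.5 = 838.8548; rounding gives k = 839.
V_code = 0 + (839/4096) × 1.5 = 0.3072509766 V.
V_in − V_code = 0.3071978 − (0.3072509766) = −53.2 µV.

−53.2 µV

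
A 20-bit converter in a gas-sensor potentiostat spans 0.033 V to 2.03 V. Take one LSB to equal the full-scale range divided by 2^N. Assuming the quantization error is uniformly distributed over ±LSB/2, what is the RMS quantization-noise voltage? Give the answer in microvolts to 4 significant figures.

Range = 2.03 − (0.033) = 1.997 V.
One LSB is 1.997 V / 1048576 = 1.90449 µV.
σ_q = LSB/√12 = 1.90449 µV/3.4641 = 0.5498 µV.

0.5498 µV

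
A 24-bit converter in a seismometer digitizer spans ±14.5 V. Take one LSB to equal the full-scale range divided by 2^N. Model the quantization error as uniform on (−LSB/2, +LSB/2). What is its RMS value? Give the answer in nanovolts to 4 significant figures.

The full-scale span is 14.5 − (-14.5) = 29 V.
One LSB is 29 V / 16777216 = 1.72853 µV.
For a uniform distribution on [−LSB/2, +LSB/2], V_rms = LSB/√12 = 1.72853 µV/3.4641 = 499.0 nV.

499.0 nV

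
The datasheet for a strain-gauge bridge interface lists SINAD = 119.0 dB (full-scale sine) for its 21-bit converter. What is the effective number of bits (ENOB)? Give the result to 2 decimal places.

19.48 bits

ENOB = (119.0 − 1.76)/6.02 = 19.4751 bits.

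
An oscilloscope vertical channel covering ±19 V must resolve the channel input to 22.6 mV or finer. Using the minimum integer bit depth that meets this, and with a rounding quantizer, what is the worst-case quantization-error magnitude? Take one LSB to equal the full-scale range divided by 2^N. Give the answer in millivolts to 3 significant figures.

Full-scale range = 19 V − (-19 V) = 38 V.
Need 2^N ≥ 38 V / 22.6 mV = 1681 → N_min = 11.
One LSB is 38 V / 2048 = 18.555 mV.
Max error for round-to-nearest is LSB/2 = 9.28 mV.

9.28 mV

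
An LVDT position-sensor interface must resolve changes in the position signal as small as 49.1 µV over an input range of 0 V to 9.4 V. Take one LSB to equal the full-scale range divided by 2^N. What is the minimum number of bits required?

18 bits

Span = 9.4 V.
Need 2^N ≥ 9.4 V / 49.1 µV = 191400 → N_min = 18.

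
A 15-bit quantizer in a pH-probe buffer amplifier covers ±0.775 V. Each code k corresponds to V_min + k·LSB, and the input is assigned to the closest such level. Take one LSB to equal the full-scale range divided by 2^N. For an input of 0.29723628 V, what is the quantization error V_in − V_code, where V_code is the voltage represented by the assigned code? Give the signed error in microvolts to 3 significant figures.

−11.0 µV

The full-scale span is 0.775 − (-0.775) = 1.55 V. LSB = 1.55 V / 2^15 ≈ 47.30 µV.
(0.29723628 − (-0.775)) / LSB = 1.07223628 × 32768/1.55 = 22667.7667. Nearest integer: k = 22668.
V_code = -0.775 + (22668/32768) × 1.55 = 0.29724731445 V.
V_in − V_code = 0.29723628 − (0.29724731445) = −11.0 µV.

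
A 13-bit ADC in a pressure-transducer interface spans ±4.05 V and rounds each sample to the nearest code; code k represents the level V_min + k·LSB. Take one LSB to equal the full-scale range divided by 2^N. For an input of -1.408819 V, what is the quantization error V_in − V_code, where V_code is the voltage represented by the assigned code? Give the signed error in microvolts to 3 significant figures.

Range = 4.05 − (-4.05) = 8.1 V. LSB = 8.1 V / 2^13 ≈ 0.9888 mV.
Position in LSBs: (-1.408819 − (-4.05)) × 8192/8.1 = 2671.1796; rounding gives k = 2671.
Reconstructed level: -4.05 + 2671 × 8.1/8192 V = -1.408996582 V.
V_in − V_code = -1.408819 − (-1.408996582) = +178 µV.

+178 µV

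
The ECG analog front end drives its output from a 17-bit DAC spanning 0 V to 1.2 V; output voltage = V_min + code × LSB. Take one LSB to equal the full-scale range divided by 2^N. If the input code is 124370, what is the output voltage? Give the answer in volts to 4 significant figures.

V_FS = 1.2 V. LSB = 1.2 V / 2^17.
Output = V_min + (124370/131072) × range = 0 + 0.948868 × 1.2 V
      = 0 + 1.13864 = 1.13864 V.

1.139 V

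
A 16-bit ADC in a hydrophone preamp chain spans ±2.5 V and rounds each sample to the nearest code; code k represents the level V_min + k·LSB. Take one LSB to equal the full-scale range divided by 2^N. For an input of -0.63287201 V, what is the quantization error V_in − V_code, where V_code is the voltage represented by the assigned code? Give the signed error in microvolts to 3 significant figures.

Span: 2.5 V − (-2.5 V) = 5 V. LSB = 5 V / 2^16 ≈ 76.29 µV.
(V_in − V_min)/LSB = (-0.63287201 − (-2.5)) × 65536/5 = 24472.8200 → nearest code k = 24473.
V_code = -2.5 + (24473/65536) × 5 = -0.63285827637 V.
e = -0.63287201 − (-0.63285827637) = −13.7 µV.

−13.7 µV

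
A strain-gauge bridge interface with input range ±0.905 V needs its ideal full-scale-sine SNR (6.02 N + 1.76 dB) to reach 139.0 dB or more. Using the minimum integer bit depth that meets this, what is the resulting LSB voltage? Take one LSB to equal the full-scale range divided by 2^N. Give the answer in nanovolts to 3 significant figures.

216 nV

Range = 0.905 − (-0.905) = 1.81 V.
N ≥ (139.0 − 1.76)/6.02 = 22.797 → N_min = 23.
LSB = 1.81 V ÷ 2^23 = 1.81/8388608 V = 216 nV.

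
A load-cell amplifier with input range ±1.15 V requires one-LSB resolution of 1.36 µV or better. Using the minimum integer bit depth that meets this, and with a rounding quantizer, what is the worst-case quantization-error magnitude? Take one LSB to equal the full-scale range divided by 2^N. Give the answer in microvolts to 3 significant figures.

The full-scale span is 1.15 − (-1.15) = 2.3 V.
2.3 V / 1.36 µV = 1.691e6. Since 2^20 = 1048576 and 2^21 = 2097152, N = 21.
LSB = 2.3 V / 2^21 = 1.0967 µV.
|e|_max = LSB/2 = 0.548 µV.

0.548 µV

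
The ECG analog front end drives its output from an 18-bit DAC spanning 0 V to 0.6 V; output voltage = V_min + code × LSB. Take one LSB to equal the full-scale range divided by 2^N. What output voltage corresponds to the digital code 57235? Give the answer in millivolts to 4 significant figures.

131.0 mV

V_FS = 0.6 V. LSB = 0.6 V / 2^18.
V_out = 0 + 57235 × (0.6/262144) V
      = 0 + 0.131001 = 0.131001 V.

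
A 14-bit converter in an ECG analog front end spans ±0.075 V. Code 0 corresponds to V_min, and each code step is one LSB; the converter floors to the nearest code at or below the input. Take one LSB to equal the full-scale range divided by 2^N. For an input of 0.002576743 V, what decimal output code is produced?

8473

The full-scale span is 0.075 − (-0.075) = 0.15 V. LSB = 0.15 V / 2^14 ≈ 9.155 µV.
V_in − V_min = 0.002576743 − (-0.075) = 0.077576743 V.
Divide by LSB: 0.077576743 × 16384/0.15 = 8473.4490.
Truncating gives code 8473.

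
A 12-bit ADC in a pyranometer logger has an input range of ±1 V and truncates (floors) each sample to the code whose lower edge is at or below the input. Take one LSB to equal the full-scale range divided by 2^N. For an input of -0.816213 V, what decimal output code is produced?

376

Full-scale range = 1 V − (-1 V) = 2 V. LSB = 2 V / 2^12 ≈ 488.3 µV.
V_in − V_min = -0.816213 − (-1) = 0.183787 V.
Divide by LSB: 0.183787 × 4096/2 = 376.3958.
Truncating gives code 376.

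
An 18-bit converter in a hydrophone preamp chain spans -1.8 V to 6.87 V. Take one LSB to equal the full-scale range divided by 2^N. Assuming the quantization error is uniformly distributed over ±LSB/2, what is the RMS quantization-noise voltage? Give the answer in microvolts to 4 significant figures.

Full-scale range = 6.87 V − (-1.8 V) = 8.67 V.
Step size = 8.67/262144 V = 33.0734 µV.
σ_q = LSB/√12 = 33.0734 µV/3.4641 = 9.547 µV.

9.547 µV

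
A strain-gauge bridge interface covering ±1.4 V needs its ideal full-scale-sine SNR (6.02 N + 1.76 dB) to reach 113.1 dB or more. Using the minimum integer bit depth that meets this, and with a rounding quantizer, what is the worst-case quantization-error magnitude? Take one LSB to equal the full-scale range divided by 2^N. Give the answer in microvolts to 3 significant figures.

Range = 1.4 − (-1.4) = 2.8 V.
Solving 6.02 N ≥ 113.1 − 1.76: N ≥ 18.495. Round up → N = 19.
LSB = 2.8 V / 2^19 = 5.3406 µV.
|e|_max = LSB/2 = 2.67 µV.

2.67 µV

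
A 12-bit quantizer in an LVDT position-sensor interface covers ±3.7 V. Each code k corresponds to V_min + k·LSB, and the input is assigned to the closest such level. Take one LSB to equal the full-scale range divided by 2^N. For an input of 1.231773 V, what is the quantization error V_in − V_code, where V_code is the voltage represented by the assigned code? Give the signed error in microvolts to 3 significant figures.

The full-scale span is 3.7 − (-3.7) = 7.4 V. LSB = 7.4 V / 2^12 ≈ 1.807 mV.
(V_in − V_min)/LSB = (1.231773 − (-3.7)) × 4096/7.4 = 2729.8030 → nearest code k = 2730.
V_code = -3.7 + (2730/4096) × 7.4 = 1.232128906 V.
Error = V_in − V_code = 1.231773 − (1.232128906) = −356 µV.

−356 µV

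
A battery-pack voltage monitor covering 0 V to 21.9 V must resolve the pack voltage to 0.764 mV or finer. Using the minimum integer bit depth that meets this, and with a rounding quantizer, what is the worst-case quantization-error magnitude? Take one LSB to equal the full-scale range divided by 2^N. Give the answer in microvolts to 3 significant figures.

Full-scale range = 21.9 V.
21.9 V / 0.764 mV = 28660. Since 2^14 = 16384 and 2^15 = 32768, N = 15.
LSB = 21.9 V ÷ 2^15 = 21.9/32768 V = 0.66833 mV.
Half an LSB is 334 µV.

334 µV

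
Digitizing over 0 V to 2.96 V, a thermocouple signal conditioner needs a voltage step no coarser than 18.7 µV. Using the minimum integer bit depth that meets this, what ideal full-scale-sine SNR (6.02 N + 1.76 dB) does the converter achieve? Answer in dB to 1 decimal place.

Full-scale range = 2.96 V.
Need 2^N ≥ 2.96 V / 18.7 µV = 158300 → N_min = 18.
6.02(18) + 1.76 = 110.12 dB.

110.1 dB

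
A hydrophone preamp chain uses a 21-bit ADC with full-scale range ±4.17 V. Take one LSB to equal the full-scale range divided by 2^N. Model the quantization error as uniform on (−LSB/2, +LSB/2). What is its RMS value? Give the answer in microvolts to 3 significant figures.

1.15 µV

Span: 4.17 V − (-4.17 V) = 8.34 V.
Step size = 8.34/2097152 V = 3.9768 µV.
V_rms = LSB/√12 = 3.9768 µV / √12 = 1.15 µV.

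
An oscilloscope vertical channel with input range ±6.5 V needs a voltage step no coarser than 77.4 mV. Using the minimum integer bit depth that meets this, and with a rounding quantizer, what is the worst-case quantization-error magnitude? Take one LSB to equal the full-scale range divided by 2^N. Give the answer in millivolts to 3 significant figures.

Span: 6.5 V − (-6.5 V) = 13 V.
Need 2^N ≥ 13 V / 77.4 mV = 168.0 → N_min = 8.
LSB = 13 V / 2^8 = 50.781 mV.
|e|_max = LSB/2 = 25.4 mV.

25.4 mV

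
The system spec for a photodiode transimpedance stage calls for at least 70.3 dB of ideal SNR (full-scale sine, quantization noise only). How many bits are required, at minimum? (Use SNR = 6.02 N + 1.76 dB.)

12 bits

Required N = ⌈(70.3 − 1.76)/6.02⌉ = ⌈11.385⌉ = 12.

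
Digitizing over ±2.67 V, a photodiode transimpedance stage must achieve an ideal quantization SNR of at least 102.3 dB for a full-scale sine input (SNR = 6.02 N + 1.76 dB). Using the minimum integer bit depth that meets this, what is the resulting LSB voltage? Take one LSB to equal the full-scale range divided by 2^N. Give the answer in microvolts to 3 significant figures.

40.7 µV

Range = 2.67 − (-2.67) = 5.34 V.
6.02 N + 1.76 ≥ 102.3 gives N ≥ 16.701, so the minimum integer is 17.
LSB = 5.34 V / 2^17 = 40.7 µV.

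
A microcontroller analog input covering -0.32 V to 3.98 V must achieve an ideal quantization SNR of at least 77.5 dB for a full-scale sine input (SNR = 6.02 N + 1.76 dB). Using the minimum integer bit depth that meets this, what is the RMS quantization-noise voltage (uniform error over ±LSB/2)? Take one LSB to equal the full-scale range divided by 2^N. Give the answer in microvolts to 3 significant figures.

152 µV

The full-scale span is 3.98 − (-0.32) = 4.3 V.
N ≥ (77.5 − 1.76)/6.02 = 12.581 → N_min = 13.
Step size = 4.3/8192 V = 0.52490 mV.
V_rms = LSB/√12 = 152 µV.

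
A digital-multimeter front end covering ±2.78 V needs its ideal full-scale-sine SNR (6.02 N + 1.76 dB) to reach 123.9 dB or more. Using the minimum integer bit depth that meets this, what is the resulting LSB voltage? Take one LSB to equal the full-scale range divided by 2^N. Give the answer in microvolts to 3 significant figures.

2.65 µV

Range = 2.78 − (-2.78) = 5.56 V.
N ≥ (123.9 − 1.76)/6.02 = 20.289 → N_min = 21.
LSB = 5.56 V / 2^21 = 2.65 µV.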